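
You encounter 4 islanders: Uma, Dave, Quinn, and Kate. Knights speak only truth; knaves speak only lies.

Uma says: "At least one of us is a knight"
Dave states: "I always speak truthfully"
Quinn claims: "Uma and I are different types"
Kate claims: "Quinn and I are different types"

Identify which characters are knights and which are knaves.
Uma is a knave.
Dave is a knave.
Quinn is a knave.
Kate is a knave.

Verification:
- Uma (knave) says "At least one of us is a knight" - this is FALSE (a lie) because no one is a knight.
- Dave (knave) says "I always speak truthfully" - this is FALSE (a lie) because Dave is a knave.
- Quinn (knave) says "Uma and I are different types" - this is FALSE (a lie) because Quinn is a knave and Uma is a knave.
- Kate (knave) says "Quinn and I are different types" - this is FALSE (a lie) because Kate is a knave and Quinn is a knave.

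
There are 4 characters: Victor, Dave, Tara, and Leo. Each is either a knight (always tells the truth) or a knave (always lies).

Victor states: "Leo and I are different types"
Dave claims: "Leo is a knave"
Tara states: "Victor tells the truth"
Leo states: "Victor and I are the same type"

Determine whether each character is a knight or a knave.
Victor is a knight.
Dave is a knight.
Tara is a knight.
Leo is a knave.

Verification:
- Victor (knight) says "Leo and I are different types" - this is TRUE because Victor is a knight and Leo is a knave.
- Dave (knight) says "Leo is a knave" - this is TRUE because Leo is a knave.
- Tara (knight) says "Victor tells the truth" - this is TRUE because Victor is a knight.
- Leo (knave) says "Victor and I are the same type" - this is FALSE (a lie) because Leo is a knave and Victor is a knight.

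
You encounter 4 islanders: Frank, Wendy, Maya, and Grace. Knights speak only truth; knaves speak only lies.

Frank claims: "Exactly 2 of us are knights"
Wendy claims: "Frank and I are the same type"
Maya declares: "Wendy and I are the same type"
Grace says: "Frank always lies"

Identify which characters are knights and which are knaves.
Frank is a knight.
Wendy is a knight.
Maya is a knave.
Grace is a knave.

Verification:
- Frank (knight) says "Exactly 2 of us are knights" - this is TRUE because there are 2 knights.
- Wendy (knight) says "Frank and I are the same type" - this is TRUE because Wendy is a knight and Frank is a knight.
- Maya (knave) says "Wendy and I are the same type" - this is FALSE (a lie) because Maya is a knave and Wendy is a knight.
- Grace (knave) says "Frank always lies" - this is FALSE (a lie) because Frank is a knight.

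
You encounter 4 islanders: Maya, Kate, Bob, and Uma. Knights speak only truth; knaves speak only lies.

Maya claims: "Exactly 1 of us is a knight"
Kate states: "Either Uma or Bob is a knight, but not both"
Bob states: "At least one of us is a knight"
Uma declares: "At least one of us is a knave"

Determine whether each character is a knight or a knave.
Maya is a knave.
Kate is a knave.
Bob is a knight.
Uma is a knight.

Verification:
- Maya (knave) says "Exactly 1 of us is a knight" - this is FALSE (a lie) because there are 2 knights.
- Kate (knave) says "Either Uma or Bob is a knight, but not both" - this is FALSE (a lie) because Uma is a knight and Bob is a knight.
- Bob (knight) says "At least one of us is a knight" - this is TRUE because Bob and Uma are knights.
- Uma (knight) says "At least one of us is a knave" - this is TRUE because Maya and Kate are knaves.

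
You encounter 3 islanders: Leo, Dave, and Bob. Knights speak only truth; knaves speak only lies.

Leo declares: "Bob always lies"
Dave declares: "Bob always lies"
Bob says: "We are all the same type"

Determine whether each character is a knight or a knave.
Leo is a knight.
Dave is a knight.
Bob is a knave.

Verification:
- Leo (knight) says "Bob always lies" - this is TRUE because Bob is a knave.
- Dave (knight) says "Bob always lies" - this is TRUE because Bob is a knave.
- Bob (knave) says "We are all the same type" - this is FALSE (a lie) because Leo and Dave are knights and Bob is a knave.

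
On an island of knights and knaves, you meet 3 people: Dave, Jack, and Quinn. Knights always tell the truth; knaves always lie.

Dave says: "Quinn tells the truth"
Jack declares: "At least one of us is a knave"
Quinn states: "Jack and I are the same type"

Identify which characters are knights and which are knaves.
Dave is a knave.
Jack is a knight.
Quinn is a knave.

Verification:
- Dave (knave) says "Quinn tells the truth" - this is FALSE (a lie) because Quinn is a knave.
- Jack (knight) says "At least one of us is a knave" - this is TRUE because Dave and Quinn are knaves.
- Quinn (knave) says "Jack and I are the same type" - this is FALSE (a lie) because Quinn is a knave and Jack is a knight.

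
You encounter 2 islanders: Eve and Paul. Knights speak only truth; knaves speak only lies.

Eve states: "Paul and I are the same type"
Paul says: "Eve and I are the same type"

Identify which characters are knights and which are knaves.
Eve is a knight.
Paul is a knight.

Verification:
- Eve (knight) says "Paul and I are the same type" - this is TRUE because Eve is a knight and Paul is a knight.
- Paul (knight) says "Eve and I are the same type" - this is TRUE because Paul is a knight and Eve is a knight.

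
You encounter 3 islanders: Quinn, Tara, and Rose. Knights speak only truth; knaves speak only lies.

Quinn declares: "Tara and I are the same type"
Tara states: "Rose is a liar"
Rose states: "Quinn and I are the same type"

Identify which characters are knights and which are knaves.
Quinn is a knight.
Tara is a knight.
Rose is a knave.

Verification:
- Quinn (knight) says "Tara and I are the same type" - this is TRUE because Quinn is a knight and Tara is a knight.
- Tara (knight) says "Rose is a liar" - this is TRUE because Rose is a knave.
- Rose (knave) says "Quinn and I are the same type" - this is FALSE (a lie) because Rose is a knave and Quinn is a knight.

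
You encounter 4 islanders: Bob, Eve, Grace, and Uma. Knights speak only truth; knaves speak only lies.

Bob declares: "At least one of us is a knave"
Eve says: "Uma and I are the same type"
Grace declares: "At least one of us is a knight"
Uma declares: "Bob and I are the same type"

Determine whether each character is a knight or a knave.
Bob is a knight.
Eve is a knave.
Grace is a knight.
Uma is a knight.

Verification:
- Bob (knight) says "At least one of us is a knave" - this is TRUE because Eve is a knave.
- Eve (knave) says "Uma and I are the same type" - this is FALSE (a lie) because Eve is a knave and Uma is a knight.
- Grace (knight) says "At least one of us is a knight" - this is TRUE because Bob, Grace, and Uma are knights.
- Uma (knight) says "Bob and I are the same type" - this is TRUE because Uma is a knight and Bob is a knight.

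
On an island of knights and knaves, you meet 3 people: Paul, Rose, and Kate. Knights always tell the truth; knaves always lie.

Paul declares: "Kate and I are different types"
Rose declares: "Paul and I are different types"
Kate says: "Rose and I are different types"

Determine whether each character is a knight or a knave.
Paul is a knave.
Rose is a knave.
Kate is a knave.

Verification:
- Paul (knave) says "Kate and I are different types" - this is FALSE (a lie) because Paul is a knave and Kate is a knave.
- Rose (knave) says "Paul and I are different types" - this is FALSE (a lie) because Rose is a knave and Paul is a knave.
- Kate (knave) says "Rose and I are different types" - this is FALSE (a lie) because Kate is a knave and Rose is a knave.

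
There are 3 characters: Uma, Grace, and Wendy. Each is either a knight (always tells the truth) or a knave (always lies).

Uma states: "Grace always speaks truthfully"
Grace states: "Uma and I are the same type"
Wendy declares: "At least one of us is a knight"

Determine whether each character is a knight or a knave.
Uma is a knight.
Grace is a knight.
Wendy is a knight.

Verification:
- Uma (knight) says "Grace always speaks truthfully" - this is TRUE because Grace is a knight.
- Grace (knight) says "Uma and I are the same type" - this is TRUE because Grace is a knight and Uma is a knight.
- Wendy (knight) says "At least one of us is a knight" - this is TRUE because Uma, Grace, and Wendy are knights.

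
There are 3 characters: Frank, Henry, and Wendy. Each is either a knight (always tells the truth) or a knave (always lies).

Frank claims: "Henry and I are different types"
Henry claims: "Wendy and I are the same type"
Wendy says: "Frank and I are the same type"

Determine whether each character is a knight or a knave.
Frank is a knight.
Henry is a knave.
Wendy is a knight.

Verification:
- Frank (knight) says "Henry and I are different types" - this is TRUE because Frank is a knight and Henry is a knave.
- Henry (knave) says "Wendy and I are the same type" - this is FALSE (a lie) because Henry is a knave and Wendy is a knight.
- Wendy (knight) says "Frank and I are the same type" - this is TRUE because Wendy is a knight and Frank is a knight.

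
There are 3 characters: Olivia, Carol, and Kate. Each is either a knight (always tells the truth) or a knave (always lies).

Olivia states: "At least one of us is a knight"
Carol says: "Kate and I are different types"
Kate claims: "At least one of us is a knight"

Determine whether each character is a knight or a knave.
Olivia is a knave.
Carol is a knave.
Kate is a knave.

Verification:
- Olivia (knave) says "At least one of us is a knight" - this is FALSE (a lie) because no one is a knight.
- Carol (knave) says "Kate and I are different types" - this is FALSE (a lie) because Carol is a knave and Kate is a knave.
- Kate (knave) says "At least one of us is a knight" - this is FALSE (a lie) because no one is a knight.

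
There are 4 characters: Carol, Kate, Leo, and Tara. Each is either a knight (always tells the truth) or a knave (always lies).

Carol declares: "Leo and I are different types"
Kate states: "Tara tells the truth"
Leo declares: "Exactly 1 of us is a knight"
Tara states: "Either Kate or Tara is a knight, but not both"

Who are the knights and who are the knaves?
Carol is a knave.
Kate is a knave.
Leo is a knave.
Tara is a knave.

Verification:
- Carol (knave) says "Leo and I are different types" - this is FALSE (a lie) because Carol is a knave and Leo is a knave.
- Kate (knave) says "Tara tells the truth" - this is FALSE (a lie) because Tara is a knave.
- Leo (knave) says "Exactly 1 of us is a knight" - this is FALSE (a lie) because there are 0 knights.
- Tara (knave) says "Either Kate or Tara is a knight, but not both" - this is FALSE (a lie) because Kate is a knave and Tara is a knave.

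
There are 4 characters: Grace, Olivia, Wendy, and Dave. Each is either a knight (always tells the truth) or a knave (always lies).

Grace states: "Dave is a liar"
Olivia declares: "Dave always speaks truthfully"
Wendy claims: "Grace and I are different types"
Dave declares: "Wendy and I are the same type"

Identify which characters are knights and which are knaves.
Grace is a knave.
Olivia is a knight.
Wendy is a knight.
Dave is a knight.

Verification:
- Grace (knave) says "Dave is a liar" - this is FALSE (a lie) because Dave is a knight.
- Olivia (knight) says "Dave always speaks truthfully" - this is TRUE because Dave is a knight.
- Wendy (knight) says "Grace and I are different types" - this is TRUE because Wendy is a knight and Grace is a knave.
- Dave (knight) says "Wendy and I are the same type" - this is TRUE because Dave is a knight and Wendy is a knight.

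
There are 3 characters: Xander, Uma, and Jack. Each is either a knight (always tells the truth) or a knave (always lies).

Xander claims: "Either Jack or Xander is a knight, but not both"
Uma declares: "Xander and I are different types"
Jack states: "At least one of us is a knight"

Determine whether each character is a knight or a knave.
Xander is a knave.
Uma is a knave.
Jack is a knave.

Verification:
- Xander (knave) says "Either Jack or Xander is a knight, but not both" - this is FALSE (a lie) because Jack is a knave and Xander is a knave.
- Uma (knave) says "Xander and I are different types" - this is FALSE (a lie) because Uma is a knave and Xander is a knave.
- Jack (knave) says "At least one of us is a knight" - this is FALSE (a lie) because no one is a knight.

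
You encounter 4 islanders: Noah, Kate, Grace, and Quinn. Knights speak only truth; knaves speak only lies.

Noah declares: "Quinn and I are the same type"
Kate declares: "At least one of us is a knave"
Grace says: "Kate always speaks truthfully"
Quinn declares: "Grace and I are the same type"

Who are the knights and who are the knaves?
Noah is a knave.
Kate is a knight.
Grace is a knight.
Quinn is a knight.

Verification:
- Noah (knave) says "Quinn and I are the same type" - this is FALSE (a lie) because Noah is a knave and Quinn is a knight.
- Kate (knight) says "At least one of us is a knave" - this is TRUE because Noah is a knave.
- Grace (knight) says "Kate always speaks truthfully" - this is TRUE because Kate is a knight.
- Quinn (knight) says "Grace and I are the same type" - this is TRUE because Quinn is a knight and Grace is a knight.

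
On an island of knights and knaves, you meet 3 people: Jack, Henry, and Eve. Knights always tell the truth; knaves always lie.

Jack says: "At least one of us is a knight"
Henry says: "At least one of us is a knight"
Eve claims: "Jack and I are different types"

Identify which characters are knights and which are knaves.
Jack is a knave.
Henry is a knave.
Eve is a knave.

Verification:
- Jack (knave) says "At least one of us is a knight" - this is FALSE (a lie) because no one is a knight.
- Henry (knave) says "At least one of us is a knight" - this is FALSE (a lie) because no one is a knight.
- Eve (knave) says "Jack and I are different types" - this is FALSE (a lie) because Eve is a knave and Jack is a knave.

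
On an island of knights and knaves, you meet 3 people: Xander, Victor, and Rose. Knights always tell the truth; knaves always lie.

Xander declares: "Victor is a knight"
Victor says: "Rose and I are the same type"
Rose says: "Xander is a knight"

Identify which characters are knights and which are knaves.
Xander is a knight.
Victor is a knight.
Rose is a knight.

Verification:
- Xander (knight) says "Victor is a knight" - this is TRUE because Victor is a knight.
- Victor (knight) says "Rose and I are the same type" - this is TRUE because Victor is a knight and Rose is a knight.
- Rose (knight) says "Xander is a knight" - this is TRUE because Xander is a knight.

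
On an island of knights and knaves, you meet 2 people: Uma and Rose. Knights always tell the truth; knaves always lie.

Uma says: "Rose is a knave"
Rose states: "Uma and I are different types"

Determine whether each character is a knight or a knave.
Uma is a knave.
Rose is a knight.

Verification:
- Uma (knave) says "Rose is a knave" - this is FALSE (a lie) because Rose is a knight.
- Rose (knight) says "Uma and I are different types" - this is TRUE because Rose is a knight and Uma is a knave.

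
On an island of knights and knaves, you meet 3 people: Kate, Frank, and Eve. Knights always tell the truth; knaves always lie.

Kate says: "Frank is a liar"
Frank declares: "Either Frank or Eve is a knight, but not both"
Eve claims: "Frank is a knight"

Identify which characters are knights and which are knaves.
Kate is a knight.
Frank is a knave.
Eve is a knave.

Verification:
- Kate (knight) says "Frank is a liar" - this is TRUE because Frank is a knave.
- Frank (knave) says "Either Frank or Eve is a knight, but not both" - this is FALSE (a lie) because Frank is a knave and Eve is a knave.
- Eve (knave) says "Frank is a knight" - this is FALSE (a lie) because Frank is a knave.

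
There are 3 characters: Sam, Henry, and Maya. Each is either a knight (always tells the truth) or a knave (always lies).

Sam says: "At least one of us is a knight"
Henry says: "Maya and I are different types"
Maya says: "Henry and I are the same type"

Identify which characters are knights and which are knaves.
Sam is a knight.
Henry is a knight.
Maya is a knave.

Verification:
- Sam (knight) says "At least one of us is a knight" - this is TRUE because Sam and Henry are knights.
- Henry (knight) says "Maya and I are different types" - this is TRUE because Henry is a knight and Maya is a knave.
- Maya (knave) says "Henry and I are the same type" - this is FALSE (a lie) because Maya is a knave and Henry is a knight.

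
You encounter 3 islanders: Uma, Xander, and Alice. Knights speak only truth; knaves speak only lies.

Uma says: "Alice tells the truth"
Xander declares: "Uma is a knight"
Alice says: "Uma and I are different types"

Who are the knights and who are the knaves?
Uma is a knave.
Xander is a knave.
Alice is a knave.

Verification:
- Uma (knave) says "Alice tells the truth" - this is FALSE (a lie) because Alice is a knave.
- Xander (knave) says "Uma is a knight" - this is FALSE (a lie) because Uma is a knave.
- Alice (knave) says "Uma and I are different types" - this is FALSE (a lie) because Alice is a knave and Uma is a knave.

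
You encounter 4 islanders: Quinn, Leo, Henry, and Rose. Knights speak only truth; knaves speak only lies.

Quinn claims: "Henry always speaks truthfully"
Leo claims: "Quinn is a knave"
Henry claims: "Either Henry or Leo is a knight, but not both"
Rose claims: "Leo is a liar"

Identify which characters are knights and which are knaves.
Quinn is a knight.
Leo is a knave.
Henry is a knight.
Rose is a knight.

Verification:
- Quinn (knight) says "Henry always speaks truthfully" - this is TRUE because Henry is a knight.
- Leo (knave) says "Quinn is a knave" - this is FALSE (a lie) because Quinn is a knight.
- Henry (knight) says "Either Henry or Leo is a knight, but not both" - this is TRUE because Henry is a knight and Leo is a knave.
- Rose (knight) says "Leo is a liar" - this is TRUE because Leo is a knave.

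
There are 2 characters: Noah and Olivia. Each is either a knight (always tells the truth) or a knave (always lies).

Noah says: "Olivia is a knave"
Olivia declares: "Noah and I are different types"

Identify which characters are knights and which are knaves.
Noah is a knave.
Olivia is a knight.

Verification:
- Noah (knave) says "Olivia is a knave" - this is FALSE (a lie) because Olivia is a knight.
- Olivia (knight) says "Noah and I are different types" - this is TRUE because Olivia is a knight and Noah is a knave.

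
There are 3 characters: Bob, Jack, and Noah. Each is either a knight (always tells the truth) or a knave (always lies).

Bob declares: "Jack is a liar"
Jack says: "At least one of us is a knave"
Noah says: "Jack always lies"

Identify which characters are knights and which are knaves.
Bob is a knave.
Jack is a knight.
Noah is a knave.

Verification:
- Bob (knave) says "Jack is a liar" - this is FALSE (a lie) because Jack is a knight.
- Jack (knight) says "At least one of us is a knave" - this is TRUE because Bob and Noah are knaves.
- Noah (knave) says "Jack always lies" - this is FALSE (a lie) because Jack is a knight.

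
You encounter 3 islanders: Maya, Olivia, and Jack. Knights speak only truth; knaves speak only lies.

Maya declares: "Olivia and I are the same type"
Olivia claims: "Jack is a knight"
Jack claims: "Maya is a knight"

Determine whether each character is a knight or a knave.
Maya is a knight.
Olivia is a knight.
Jack is a knight.

Verification:
- Maya (knight) says "Olivia and I are the same type" - this is TRUE because Maya is a knight and Olivia is a knight.
- Olivia (knight) says "Jack is a knight" - this is TRUE because Jack is a knight.
- Jack (knight) says "Maya is a knight" - this is TRUE because Maya is a knight.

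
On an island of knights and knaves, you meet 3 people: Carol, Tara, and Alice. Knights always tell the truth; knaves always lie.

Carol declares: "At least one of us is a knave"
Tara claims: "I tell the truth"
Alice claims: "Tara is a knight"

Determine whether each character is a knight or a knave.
Carol is a knight.
Tara is a knave.
Alice is a knave.

Verification:
- Carol (knight) says "At least one of us is a knave" - this is TRUE because Tara and Alice are knaves.
- Tara (knave) says "I tell the truth" - this is FALSE (a lie) because Tara is a knave.
- Alice (knave) says "Tara is a knight" - this is FALSE (a lie) because Tara is a knave.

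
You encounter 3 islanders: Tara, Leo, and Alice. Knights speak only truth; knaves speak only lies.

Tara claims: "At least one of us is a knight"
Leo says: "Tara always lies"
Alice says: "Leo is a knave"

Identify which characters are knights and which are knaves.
Tara is a knight.
Leo is a knave.
Alice is a knight.

Verification:
- Tara (knight) says "At least one of us is a knight" - this is TRUE because Tara and Alice are knights.
- Leo (knave) says "Tara always lies" - this is FALSE (a lie) because Tara is a knight.
- Alice (knight) says "Leo is a knave" - this is TRUE because Leo is a knave.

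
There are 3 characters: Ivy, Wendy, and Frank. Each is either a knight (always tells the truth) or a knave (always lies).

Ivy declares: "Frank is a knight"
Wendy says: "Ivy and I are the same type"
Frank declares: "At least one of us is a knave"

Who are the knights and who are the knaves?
Ivy is a knight.
Wendy is a knave.
Frank is a knight.

Verification:
- Ivy (knight) says "Frank is a knight" - this is TRUE because Frank is a knight.
- Wendy (knave) says "Ivy and I are the same type" - this is FALSE (a lie) because Wendy is a knave and Ivy is a knight.
- Frank (knight) says "At least one of us is a knave" - this is TRUE because Wendy is a knave.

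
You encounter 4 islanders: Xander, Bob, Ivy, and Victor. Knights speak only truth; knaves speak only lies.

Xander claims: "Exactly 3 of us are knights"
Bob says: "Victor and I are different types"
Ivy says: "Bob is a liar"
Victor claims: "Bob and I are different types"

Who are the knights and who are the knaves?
Xander is a knave.
Bob is a knave.
Ivy is a knight.
Victor is a knave.

Verification:
- Xander (knave) says "Exactly 3 of us are knights" - this is FALSE (a lie) because there are 1 knights.
- Bob (knave) says "Victor and I are different types" - this is FALSE (a lie) because Bob is a knave and Victor is a knave.
- Ivy (knight) says "Bob is a liar" - this is TRUE because Bob is a knave.
- Victor (knave) says "Bob and I are different types" - this is FALSE (a lie) because Victor is a knave and Bob is a knave.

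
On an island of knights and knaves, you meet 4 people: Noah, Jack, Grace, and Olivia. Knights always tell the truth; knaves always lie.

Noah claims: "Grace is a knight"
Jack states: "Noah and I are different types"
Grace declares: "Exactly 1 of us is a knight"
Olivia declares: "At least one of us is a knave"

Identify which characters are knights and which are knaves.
Noah is a knave.
Jack is a knight.
Grace is a knave.
Olivia is a knight.

Verification:
- Noah (knave) says "Grace is a knight" - this is FALSE (a lie) because Grace is a knave.
- Jack (knight) says "Noah and I are different types" - this is TRUE because Jack is a knight and Noah is a knave.
- Grace (knave) says "Exactly 1 of us is a knight" - this is FALSE (a lie) because there are 2 knights.
- Olivia (knight) says "At least one of us is a knave" - this is TRUE because Noah and Grace are knaves.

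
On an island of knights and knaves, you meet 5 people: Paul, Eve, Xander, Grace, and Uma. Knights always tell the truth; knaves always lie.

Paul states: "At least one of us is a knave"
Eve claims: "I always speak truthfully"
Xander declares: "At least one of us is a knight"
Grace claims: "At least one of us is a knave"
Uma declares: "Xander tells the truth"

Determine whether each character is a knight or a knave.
Paul is a knight.
Eve is a knave.
Xander is a knight.
Grace is a knight.
Uma is a knight.

Verification:
- Paul (knight) says "At least one of us is a knave" - this is TRUE because Eve is a knave.
- Eve (knave) says "I always speak truthfully" - this is FALSE (a lie) because Eve is a knave.
- Xander (knight) says "At least one of us is a knight" - this is TRUE because Paul, Xander, Grace, and Uma are knights.
- Grace (knight) says "At least one of us is a knave" - this is TRUE because Eve is a knave.
- Uma (knight) says "Xander tells the truth" - this is TRUE because Xander is a knight.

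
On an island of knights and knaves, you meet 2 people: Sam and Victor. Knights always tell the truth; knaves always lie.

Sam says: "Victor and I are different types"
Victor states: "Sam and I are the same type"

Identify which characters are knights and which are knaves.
Sam is a knight.
Victor is a knave.

Verification:
- Sam (knight) says "Victor and I are different types" - this is TRUE because Sam is a knight and Victor is a knave.
- Victor (knave) says "Sam and I are the same type" - this is FALSE (a lie) because Victor is a knave and Sam is a knight.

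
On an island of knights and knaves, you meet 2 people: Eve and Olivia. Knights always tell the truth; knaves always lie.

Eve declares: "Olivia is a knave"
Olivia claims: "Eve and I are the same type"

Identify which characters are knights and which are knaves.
Eve is a knight.
Olivia is a knave.

Verification:
- Eve (knight) says "Olivia is a knave" - this is TRUE because Olivia is a knave.
- Olivia (knave) says "Eve and I are the same type" - this is FALSE (a lie) because Olivia is a knave and Eve is a knight.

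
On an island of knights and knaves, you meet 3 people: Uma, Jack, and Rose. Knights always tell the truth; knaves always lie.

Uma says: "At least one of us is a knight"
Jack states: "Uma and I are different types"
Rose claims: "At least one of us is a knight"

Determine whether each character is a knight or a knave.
Uma is a knave.
Jack is a knave.
Rose is a knave.

Verification:
- Uma (knave) says "At least one of us is a knight" - this is FALSE (a lie) because no one is a knight.
- Jack (knave) says "Uma and I are different types" - this is FALSE (a lie) because Jack is a knave and Uma is a knave.
- Rose (knave) says "At least one of us is a knight" - this is FALSE (a lie) because no one is a knight.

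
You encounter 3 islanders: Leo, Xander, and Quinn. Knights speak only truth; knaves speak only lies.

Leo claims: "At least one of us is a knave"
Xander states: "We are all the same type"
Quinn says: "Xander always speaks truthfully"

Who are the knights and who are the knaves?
Leo is a knight.
Xander is a knave.
Quinn is a knave.

Verification:
- Leo (knight) says "At least one of us is a knave" - this is TRUE because Xander and Quinn are knaves.
- Xander (knave) says "We are all the same type" - this is FALSE (a lie) because Leo is a knight and Xander and Quinn are knaves.
- Quinn (knave) says "Xander always speaks truthfully" - this is FALSE (a lie) because Xander is a knave.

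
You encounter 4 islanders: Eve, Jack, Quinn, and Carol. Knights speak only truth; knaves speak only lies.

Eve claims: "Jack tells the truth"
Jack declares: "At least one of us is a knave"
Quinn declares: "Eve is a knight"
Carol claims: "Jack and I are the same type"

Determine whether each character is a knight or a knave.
Eve is a knight.
Jack is a knight.
Quinn is a knight.
Carol is a knave.

Verification:
- Eve (knight) says "Jack tells the truth" - this is TRUE because Jack is a knight.
- Jack (knight) says "At least one of us is a knave" - this is TRUE because Carol is a knave.
- Quinn (knight) says "Eve is a knight" - this is TRUE because Eve is a knight.
- Carol (knave) says "Jack and I are the same type" - this is FALSE (a lie) because Carol is a knave and Jack is a knight.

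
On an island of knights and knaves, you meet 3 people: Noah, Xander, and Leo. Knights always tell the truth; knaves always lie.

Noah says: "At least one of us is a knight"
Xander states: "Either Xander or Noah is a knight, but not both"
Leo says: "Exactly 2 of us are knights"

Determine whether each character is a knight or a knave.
Noah is a knave.
Xander is a knave.
Leo is a knave.

Verification:
- Noah (knave) says "At least one of us is a knight" - this is FALSE (a lie) because no one is a knight.
- Xander (knave) says "Either Xander or Noah is a knight, but not both" - this is FALSE (a lie) because Xander is a knave and Noah is a knave.
- Leo (knave) says "Exactly 2 of us are knights" - this is FALSE (a lie) because there are 0 knights.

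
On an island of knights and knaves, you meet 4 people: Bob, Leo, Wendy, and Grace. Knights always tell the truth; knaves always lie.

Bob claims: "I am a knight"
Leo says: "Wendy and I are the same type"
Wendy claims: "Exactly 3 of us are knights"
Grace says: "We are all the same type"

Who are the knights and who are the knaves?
Bob is a knight.
Leo is a knight.
Wendy is a knight.
Grace is a knave.

Verification:
- Bob (knight) says "I am a knight" - this is TRUE because Bob is a knight.
- Leo (knight) says "Wendy and I are the same type" - this is TRUE because Leo is a knight and Wendy is a knight.
- Wendy (knight) says "Exactly 3 of us are knights" - this is TRUE because there are 3 knights.
- Grace (knave) says "We are all the same type" - this is FALSE (a lie) because Bob, Leo, and Wendy are knights and Grace is a knave.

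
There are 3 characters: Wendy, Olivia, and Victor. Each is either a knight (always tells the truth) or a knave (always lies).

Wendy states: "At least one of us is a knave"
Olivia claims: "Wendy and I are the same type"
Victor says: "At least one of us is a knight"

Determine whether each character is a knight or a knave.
Wendy is a knight.
Olivia is a knave.
Victor is a knight.

Verification:
- Wendy (knight) says "At least one of us is a knave" - this is TRUE because Olivia is a knave.
- Olivia (knave) says "Wendy and I are the same type" - this is FALSE (a lie) because Olivia is a knave and Wendy is a knight.
- Victor (knight) says "At least one of us is a knight" - this is TRUE because Wendy and Victor are knights.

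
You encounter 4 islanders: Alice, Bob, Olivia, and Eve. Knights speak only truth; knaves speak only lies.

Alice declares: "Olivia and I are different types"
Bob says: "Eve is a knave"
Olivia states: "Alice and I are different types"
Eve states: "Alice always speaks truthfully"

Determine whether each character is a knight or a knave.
Alice is a knave.
Bob is a knight.
Olivia is a knave.
Eve is a knave.

Verification:
- Alice (knave) says "Olivia and I are different types" - this is FALSE (a lie) because Alice is a knave and Olivia is a knave.
- Bob (knight) says "Eve is a knave" - this is TRUE because Eve is a knave.
- Olivia (knave) says "Alice and I are different types" - this is FALSE (a lie) because Olivia is a knave and Alice is a knave.
- Eve (knave) says "Alice always speaks truthfully" - this is FALSE (a lie) because Alice is a knave.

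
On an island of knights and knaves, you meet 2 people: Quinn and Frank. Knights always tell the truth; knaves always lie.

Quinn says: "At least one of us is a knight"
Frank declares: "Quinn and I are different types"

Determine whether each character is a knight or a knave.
Quinn is a knave.
Frank is a knave.

Verification:
- Quinn (knave) says "At least one of us is a knight" - this is FALSE (a lie) because no one is a knight.
- Frank (knave) says "Quinn and I are different types" - this is FALSE (a lie) because Frank is a knave and Quinn is a knave.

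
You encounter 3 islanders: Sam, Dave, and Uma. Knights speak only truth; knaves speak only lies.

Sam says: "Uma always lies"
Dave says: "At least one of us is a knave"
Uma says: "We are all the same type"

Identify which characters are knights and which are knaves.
Sam is a knight.
Dave is a knight.
Uma is a knave.

Verification:
- Sam (knight) says "Uma always lies" - this is TRUE because Uma is a knave.
- Dave (knight) says "At least one of us is a knave" - this is TRUE because Uma is a knave.
- Uma (knave) says "We are all the same type" - this is FALSE (a lie) because Sam and Dave are knights and Uma is a knave.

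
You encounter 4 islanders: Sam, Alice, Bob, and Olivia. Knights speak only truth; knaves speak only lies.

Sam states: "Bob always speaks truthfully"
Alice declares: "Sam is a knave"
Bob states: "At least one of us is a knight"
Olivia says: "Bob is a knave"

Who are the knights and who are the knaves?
Sam is a knight.
Alice is a knave.
Bob is a knight.
Olivia is a knave.

Verification:
- Sam (knight) says "Bob always speaks truthfully" - this is TRUE because Bob is a knight.
- Alice (knave) says "Sam is a knave" - this is FALSE (a lie) because Sam is a knight.
- Bob (knight) says "At least one of us is a knight" - this is TRUE because Sam and Bob are knights.
- Olivia (knave) says "Bob is a knave" - this is FALSE (a lie) because Bob is a knight.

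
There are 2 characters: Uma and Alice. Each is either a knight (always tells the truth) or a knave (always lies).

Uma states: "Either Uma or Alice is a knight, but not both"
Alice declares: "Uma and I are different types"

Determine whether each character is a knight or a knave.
Uma is a knave.
Alice is a knave.

Verification:
- Uma (knave) says "Either Uma or Alice is a knight, but not both" - this is FALSE (a lie) because Uma is a knave and Alice is a knave.
- Alice (knave) says "Uma and I are different types" - this is FALSE (a lie) because Alice is a knave and Uma is a knave.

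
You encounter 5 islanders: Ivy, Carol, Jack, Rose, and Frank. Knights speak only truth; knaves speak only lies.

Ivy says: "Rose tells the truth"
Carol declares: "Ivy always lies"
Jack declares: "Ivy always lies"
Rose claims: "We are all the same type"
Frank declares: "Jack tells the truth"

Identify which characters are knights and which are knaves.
Ivy is a knave.
Carol is a knight.
Jack is a knight.
Rose is a knave.
Frank is a knight.

Verification:
- Ivy (knave) says "Rose tells the truth" - this is FALSE (a lie) because Rose is a knave.
- Carol (knight) says "Ivy always lies" - this is TRUE because Ivy is a knave.
- Jack (knight) says "Ivy always lies" - this is TRUE because Ivy is a knave.
- Rose (knave) says "We are all the same type" - this is FALSE (a lie) because Carol, Jack, and Frank are knights and Ivy and Rose are knaves.
- Frank (knight) says "Jack tells the truth" - this is TRUE because Jack is a knight.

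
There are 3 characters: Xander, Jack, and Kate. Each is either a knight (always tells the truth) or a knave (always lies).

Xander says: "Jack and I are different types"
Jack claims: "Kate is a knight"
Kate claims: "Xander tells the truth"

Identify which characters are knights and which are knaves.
Xander is a knave.
Jack is a knave.
Kate is a knave.

Verification:
- Xander (knave) says "Jack and I are different types" - this is FALSE (a lie) because Xander is a knave and Jack is a knave.
- Jack (knave) says "Kate is a knight" - this is FALSE (a lie) because Kate is a knave.
- Kate (knave) says "Xander tells the truth" - this is FALSE (a lie) because Xander is a knave.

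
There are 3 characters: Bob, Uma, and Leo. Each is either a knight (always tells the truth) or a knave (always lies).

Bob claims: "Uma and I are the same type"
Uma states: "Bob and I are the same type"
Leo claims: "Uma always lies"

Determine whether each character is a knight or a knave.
Bob is a knight.
Uma is a knight.
Leo is a knave.

Verification:
- Bob (knight) says "Uma and I are the same type" - this is TRUE because Bob is a knight and Uma is a knight.
- Uma (knight) says "Bob and I are the same type" - this is TRUE because Uma is a knight and Bob is a knight.
- Leo (knave) says "Uma always lies" - this is FALSE (a lie) because Uma is a knight.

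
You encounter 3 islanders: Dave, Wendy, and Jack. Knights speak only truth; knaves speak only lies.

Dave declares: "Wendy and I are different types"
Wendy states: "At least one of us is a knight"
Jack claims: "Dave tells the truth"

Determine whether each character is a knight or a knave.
Dave is a knave.
Wendy is a knave.
Jack is a knave.

Verification:
- Dave (knave) says "Wendy and I are different types" - this is FALSE (a lie) because Dave is a knave and Wendy is a knave.
- Wendy (knave) says "At least one of us is a knight" - this is FALSE (a lie) because no one is a knight.
- Jack (knave) says "Dave tells the truth" - this is FALSE (a lie) because Dave is a knave.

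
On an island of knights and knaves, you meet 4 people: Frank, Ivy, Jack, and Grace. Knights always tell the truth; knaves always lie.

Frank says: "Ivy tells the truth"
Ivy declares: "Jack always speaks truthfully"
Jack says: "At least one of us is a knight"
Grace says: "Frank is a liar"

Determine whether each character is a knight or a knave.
Frank is a knight.
Ivy is a knight.
Jack is a knight.
Grace is a knave.

Verification:
- Frank (knight) says "Ivy tells the truth" - this is TRUE because Ivy is a knight.
- Ivy (knight) says "Jack always speaks truthfully" - this is TRUE because Jack is a knight.
- Jack (knight) says "At least one of us is a knight" - this is TRUE because Frank, Ivy, and Jack are knights.
- Grace (knave) says "Frank is a liar" - this is FALSE (a lie) because Frank is a knight.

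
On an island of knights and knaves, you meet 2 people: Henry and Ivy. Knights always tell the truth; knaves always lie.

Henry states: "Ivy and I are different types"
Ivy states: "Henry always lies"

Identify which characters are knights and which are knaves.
Henry is a knight.
Ivy is a knave.

Verification:
- Henry (knight) says "Ivy and I are different types" - this is TRUE because Henry is a knight and Ivy is a knave.
- Ivy (knave) says "Henry always lies" - this is FALSE (a lie) because Henry is a knight.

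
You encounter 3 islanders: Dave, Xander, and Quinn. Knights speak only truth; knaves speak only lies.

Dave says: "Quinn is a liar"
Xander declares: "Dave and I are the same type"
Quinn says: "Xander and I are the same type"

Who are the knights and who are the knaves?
Dave is a knight.
Xander is a knight.
Quinn is a knave.

Verification:
- Dave (knight) says "Quinn is a liar" - this is TRUE because Quinn is a knave.
- Xander (knight) says "Dave and I are the same type" - this is TRUE because Xander is a knight and Dave is a knight.
- Quinn (knave) says "Xander and I are the same type" - this is FALSE (a lie) because Quinn is a knave and Xander is a knight.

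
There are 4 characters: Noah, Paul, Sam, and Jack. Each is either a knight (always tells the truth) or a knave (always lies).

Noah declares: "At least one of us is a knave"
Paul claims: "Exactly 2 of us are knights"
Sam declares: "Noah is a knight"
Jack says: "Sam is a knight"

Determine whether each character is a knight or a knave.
Noah is a knight.
Paul is a knave.
Sam is a knight.
Jack is a knight.

Verification:
- Noah (knight) says "At least one of us is a knave" - this is TRUE because Paul is a knave.
- Paul (knave) says "Exactly 2 of us are knights" - this is FALSE (a lie) because there are 3 knights.
- Sam (knight) says "Noah is a knight" - this is TRUE because Noah is a knight.
- Jack (knight) says "Sam is a knight" - this is TRUE because Sam is a knight.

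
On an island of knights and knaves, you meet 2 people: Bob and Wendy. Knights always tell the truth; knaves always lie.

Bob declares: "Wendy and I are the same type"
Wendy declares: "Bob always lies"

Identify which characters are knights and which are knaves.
Bob is a knave.
Wendy is a knight.

Verification:
- Bob (knave) says "Wendy and I are the same type" - this is FALSE (a lie) because Bob is a knave and Wendy is a knight.
- Wendy (knight) says "Bob always lies" - this is TRUE because Bob is a knave.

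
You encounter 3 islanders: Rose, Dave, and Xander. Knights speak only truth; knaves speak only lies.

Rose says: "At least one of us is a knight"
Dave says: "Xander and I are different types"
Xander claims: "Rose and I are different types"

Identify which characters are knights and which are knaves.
Rose is a knave.
Dave is a knave.
Xander is a knave.

Verification:
- Rose (knave) says "At least one of us is a knight" - this is FALSE (a lie) because no one is a knight.
- Dave (knave) says "Xander and I are different types" - this is FALSE (a lie) because Dave is a knave and Xander is a knave.
- Xander (knave) says "Rose and I are different types" - this is FALSE (a lie) because Xander is a knave and Rose is a knave.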